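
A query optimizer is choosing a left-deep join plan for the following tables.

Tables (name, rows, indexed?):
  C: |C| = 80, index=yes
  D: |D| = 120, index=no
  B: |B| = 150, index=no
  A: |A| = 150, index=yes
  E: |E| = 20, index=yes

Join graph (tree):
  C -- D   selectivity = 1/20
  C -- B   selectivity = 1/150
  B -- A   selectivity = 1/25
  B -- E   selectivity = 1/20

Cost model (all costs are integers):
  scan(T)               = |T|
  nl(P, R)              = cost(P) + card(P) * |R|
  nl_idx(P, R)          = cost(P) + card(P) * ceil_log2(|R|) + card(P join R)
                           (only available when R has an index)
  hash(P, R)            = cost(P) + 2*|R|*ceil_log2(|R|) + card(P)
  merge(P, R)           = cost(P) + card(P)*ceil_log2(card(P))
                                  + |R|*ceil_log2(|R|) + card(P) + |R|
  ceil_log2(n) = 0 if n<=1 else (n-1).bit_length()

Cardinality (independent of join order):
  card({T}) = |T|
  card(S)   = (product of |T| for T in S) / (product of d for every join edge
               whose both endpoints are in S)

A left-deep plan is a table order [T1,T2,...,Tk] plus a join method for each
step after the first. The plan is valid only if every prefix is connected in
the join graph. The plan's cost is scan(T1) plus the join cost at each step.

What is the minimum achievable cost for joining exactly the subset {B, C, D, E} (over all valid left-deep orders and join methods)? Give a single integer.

3160

Selinger DP over subsets of {B,C,D,E}:
  {C}: scan cost=80, card=80
  {D}: scan cost=120, card=120
  {B}: scan cost=150, card=150
  {E}: scan cost=20, card=20
  {CD}: card=480; try (C,hash)→1360, (C,nl_idx)→1440, (D,merge)→1680, (C,merge)→1720, (D,hash)→1840, (D,nl)→9680 …(+1); best=1360 via (C,hash)
  {BC}: card=80; try (C,nl_idx)→1280, (C,hash)→1420, (B,merge)→2070, (C,merge)→2140, (B,hash)→2560, (B,nl)→12080 …(+1); best=1280 via (C,nl_idx)
  {BE}: card=150; try (E,hash)→500, (E,nl_idx)→1050, (B,merge)→1490, (E,merge)→1620, (B,hash)→2440, (B,nl)→3020 …(+1); best=500 via (E,hash)
  {BCD}: card=480; try (D,merge)→2880, (D,hash)→3040, (B,hash)→4240, (B,merge)→7510, (D,nl)→10880, (B,nl)→73360; best=2880 via (D,merge)
  {BCE}: card=80; try (E,hash)→1560, (C,nl_idx)→1630, (E,nl_idx)→1760, (C,hash)→1770, (E,merge)→2040, (C,merge)→2490 …(+2); best=1560 via (E,hash)
  {BCDE}: card=480; try (D,merge)→3160, (D,hash)→3320, (E,hash)→3560, (E,nl_idx)→5760, (E,merge)→7800, (D,nl)→11160 …(+1); best=3160 via (D,merge)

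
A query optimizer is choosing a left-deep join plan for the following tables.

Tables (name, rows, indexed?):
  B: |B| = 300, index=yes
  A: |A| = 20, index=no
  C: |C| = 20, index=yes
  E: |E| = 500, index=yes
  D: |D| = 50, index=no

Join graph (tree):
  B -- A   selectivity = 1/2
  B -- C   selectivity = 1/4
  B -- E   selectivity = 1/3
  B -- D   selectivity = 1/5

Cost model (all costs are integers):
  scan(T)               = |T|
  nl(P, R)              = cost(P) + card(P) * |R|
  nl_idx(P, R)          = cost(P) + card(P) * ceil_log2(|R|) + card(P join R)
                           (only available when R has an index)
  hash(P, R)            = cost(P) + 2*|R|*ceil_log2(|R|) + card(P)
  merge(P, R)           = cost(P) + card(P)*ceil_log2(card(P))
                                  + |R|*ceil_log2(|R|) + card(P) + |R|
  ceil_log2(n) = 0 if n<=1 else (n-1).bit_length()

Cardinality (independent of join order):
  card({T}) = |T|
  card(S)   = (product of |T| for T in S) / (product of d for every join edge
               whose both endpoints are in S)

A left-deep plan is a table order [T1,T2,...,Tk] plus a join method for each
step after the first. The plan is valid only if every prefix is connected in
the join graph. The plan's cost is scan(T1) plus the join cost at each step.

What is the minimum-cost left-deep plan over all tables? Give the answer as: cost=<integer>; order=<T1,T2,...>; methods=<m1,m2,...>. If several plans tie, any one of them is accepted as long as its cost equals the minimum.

cost=177100; order=B,C,A,D,E; methods=hash,hash,hash,hash

Selinger DP (subsets sized 1..n):
  {B}: scan cost=300, card=300
  {A}: scan cost=20, card=20
  {C}: scan cost=20, card=20
  {E}: scan cost=500, card=500
  {D}: scan cost=50, card=50
  {AB}: card=3000; try (A,hash)→800, (B,merge)→3140, (B,nl_idx)→3200, (A,merge)→3420, (B,hash)→5440, (B,nl)→6020 …(+1); best=800 via (A,hash)
  {BC}: card=1500; try (C,hash)→800, (B,nl_idx)→1700, (B,merge)→3140, (C,nl_idx)→3300, (C,merge)→3420, (B,hash)→5440 …(+2); best=800 via (C,hash)
  {BE}: card=50000; try (B,hash)→6400, (E,merge)→8300, (B,merge)→8500, (E,hash)→9600, (E,nl_idx)→53000, (B,nl_idx)→55000 …(+2); best=6400 via (B,hash)
  {BD}: card=3000; try (D,hash)→1200, (B,merge)→3400, (B,nl_idx)→3500, (D,merge)→3650, (B,hash)→5500, (B,nl)→15050 …(+1); best=1200 via (D,hash)
  {ABC}: card=15000; try (A,hash)→2500, (C,hash)→4000, (A,merge)→18920, (C,nl_idx)→30800, (A,nl)→30800, (C,merge)→39920 …(+1); best=2500 via (A,hash)
  {ABE}: card=500000; try (E,hash)→12800, (E,merge)→44800, (A,hash)→56600, (E,nl_idx)→527800, (A,merge)→856520, (A,nl)→1006400 …(+1); best=12800 via (E,hash)
  {ABD}: card=30000; try (D,hash)→4400, (A,hash)→4400, (D,merge)→40150, (A,merge)→40320, (A,nl)→61200, (D,nl)→150800; best=4400 via (D,hash)
  {BCE}: card=250000; try (E,hash)→11300, (E,merge)→23800, (C,hash)→56600, (E,nl_idx)→264300, (C,nl_idx)→506400, (E,nl)→750800 …(+2); best=11300 via (E,hash)
  {BCD}: card=15000; try (D,hash)→2900, (C,hash)→4400, (D,merge)→19150, (C,nl_idx)→31200, (C,merge)→40320, (C,nl)→61200 …(+1); best=2900 via (D,hash)
  {BDE}: card=500000; try (E,hash)→13200, (E,merge)→45200, (D,hash)→57000, (E,nl_idx)→528200, (D,merge)→856750, (E,nl)→1501200 …(+1); best=13200 via (E,hash)
  {ABCE}: card=2500000; try (E,hash)→26500, (E,merge)→232500, (A,hash)→261500, (C,hash)→513000, (E,nl_idx)→2637500, (A,merge)→4761420 …(+5); best=26500 via (E,hash)
  {ABCD}: card=150000; try (D,hash)→18100, (A,hash)→18100, (C,hash)→34600, (D,merge)→227850, (A,merge)→228020, (A,nl)→302900 …(+4); best=18100 via (D,hash)
  {ABDE}: card=5000000; try (E,hash)→43400, (E,merge)→489400, (D,hash)→513400, (A,hash)→513400, (E,nl_idx)→5274400, (D,merge)→10013150 …(+4); best=43400 via (E,hash)
  {BCDE}: card=2500000; try (E,hash)→26900, (E,merge)→232900, (D,hash)→261900, (C,hash)→513400, (E,nl_idx)→2637900, (D,merge)→4761650 …(+5); best=26900 via (E,hash)
  {ABCDE}: card=25000000; try (E,hash)→177100, (D,hash)→2527100, (A,hash)→2527100, (E,merge)→2873100, (C,hash)→5043600, (E,nl_idx)→26368100 …(+8); best=177100 via (E,hash)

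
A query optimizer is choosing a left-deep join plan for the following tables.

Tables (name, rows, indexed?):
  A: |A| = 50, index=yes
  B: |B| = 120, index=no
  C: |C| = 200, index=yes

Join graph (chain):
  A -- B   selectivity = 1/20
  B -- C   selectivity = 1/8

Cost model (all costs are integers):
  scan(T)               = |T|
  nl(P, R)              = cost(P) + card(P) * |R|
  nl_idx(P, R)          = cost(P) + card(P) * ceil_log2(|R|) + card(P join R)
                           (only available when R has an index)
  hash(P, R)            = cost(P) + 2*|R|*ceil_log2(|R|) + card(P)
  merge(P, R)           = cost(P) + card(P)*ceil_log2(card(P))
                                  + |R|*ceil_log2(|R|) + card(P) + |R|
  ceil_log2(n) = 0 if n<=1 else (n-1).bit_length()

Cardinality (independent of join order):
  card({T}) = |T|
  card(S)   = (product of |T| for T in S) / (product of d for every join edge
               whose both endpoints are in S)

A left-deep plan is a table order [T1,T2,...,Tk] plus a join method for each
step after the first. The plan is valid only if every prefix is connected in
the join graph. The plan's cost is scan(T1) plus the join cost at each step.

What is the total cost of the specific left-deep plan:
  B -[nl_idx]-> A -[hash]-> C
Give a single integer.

4640

step 1: scan B: cost=120, card=120
step 2: join A via nl_idx
    card(P join A) = 120*50/(20) = 300
    cost = 120 + 120*6 + 300 = 1140
step 3: join C via hash
    card(P join C) = 300*200/(8) = 7500
    cost = 1140 + 2*200*8 + 300 = 4640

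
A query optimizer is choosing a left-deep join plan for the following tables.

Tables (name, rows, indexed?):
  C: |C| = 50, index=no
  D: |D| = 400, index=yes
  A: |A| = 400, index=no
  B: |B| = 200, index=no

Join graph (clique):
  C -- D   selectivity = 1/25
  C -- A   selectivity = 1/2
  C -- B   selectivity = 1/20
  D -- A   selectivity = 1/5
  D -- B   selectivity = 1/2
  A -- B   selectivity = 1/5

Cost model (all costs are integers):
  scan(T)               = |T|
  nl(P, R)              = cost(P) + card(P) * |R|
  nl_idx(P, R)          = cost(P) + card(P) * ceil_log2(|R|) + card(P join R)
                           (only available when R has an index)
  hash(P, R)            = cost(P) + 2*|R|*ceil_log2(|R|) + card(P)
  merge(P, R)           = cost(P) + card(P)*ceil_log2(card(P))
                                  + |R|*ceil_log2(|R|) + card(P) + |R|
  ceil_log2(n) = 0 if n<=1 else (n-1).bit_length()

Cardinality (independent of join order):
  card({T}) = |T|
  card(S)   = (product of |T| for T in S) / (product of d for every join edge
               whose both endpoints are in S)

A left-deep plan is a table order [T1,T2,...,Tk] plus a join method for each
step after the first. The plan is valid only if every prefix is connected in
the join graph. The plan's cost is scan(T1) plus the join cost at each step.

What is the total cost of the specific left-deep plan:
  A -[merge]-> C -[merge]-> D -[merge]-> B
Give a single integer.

672550

step 1: scan A: cost=400, card=400
step 2: join C via merge
    card(P join C) = 400*50/(2) = 10000
    cost = 400 + 400*9 + 50*6 + 400 + 50 = 4750
step 3: join D via merge
    card(P join D) = 10000*400/(25*5) = 32000
    cost = 4750 + 10000*14 + 400*9 + 10000 + 400 = 158750
step 4: join B via merge
    card(P join B) = 32000*200/(20*2*5) = 32000
    cost = 158750 + 32000*15 + 200*8 + 32000 + 200 = 672550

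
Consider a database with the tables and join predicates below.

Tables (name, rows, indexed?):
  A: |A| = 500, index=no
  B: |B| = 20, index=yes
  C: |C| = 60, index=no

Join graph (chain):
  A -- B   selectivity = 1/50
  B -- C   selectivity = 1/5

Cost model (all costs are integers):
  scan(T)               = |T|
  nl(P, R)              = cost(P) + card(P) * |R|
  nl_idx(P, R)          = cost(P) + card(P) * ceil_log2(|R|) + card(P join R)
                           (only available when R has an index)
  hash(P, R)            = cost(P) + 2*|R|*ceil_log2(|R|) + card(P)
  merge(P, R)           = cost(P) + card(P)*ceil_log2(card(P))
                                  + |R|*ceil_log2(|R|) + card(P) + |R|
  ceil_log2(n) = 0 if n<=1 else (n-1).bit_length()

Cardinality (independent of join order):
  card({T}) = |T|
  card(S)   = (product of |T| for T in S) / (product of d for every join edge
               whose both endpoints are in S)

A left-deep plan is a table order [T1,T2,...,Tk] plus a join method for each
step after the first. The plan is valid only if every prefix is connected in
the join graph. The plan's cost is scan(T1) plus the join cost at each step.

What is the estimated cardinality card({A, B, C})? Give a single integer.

Tables in S: A(500), B(20), C(60)
Edges inside S: A-B(d=50), B-C(d=5)
numerator = 500 * 20 * 60 = 600000
denominator = 50 * 5 = 250
card(S) = 600000 / 250 = 2400

2400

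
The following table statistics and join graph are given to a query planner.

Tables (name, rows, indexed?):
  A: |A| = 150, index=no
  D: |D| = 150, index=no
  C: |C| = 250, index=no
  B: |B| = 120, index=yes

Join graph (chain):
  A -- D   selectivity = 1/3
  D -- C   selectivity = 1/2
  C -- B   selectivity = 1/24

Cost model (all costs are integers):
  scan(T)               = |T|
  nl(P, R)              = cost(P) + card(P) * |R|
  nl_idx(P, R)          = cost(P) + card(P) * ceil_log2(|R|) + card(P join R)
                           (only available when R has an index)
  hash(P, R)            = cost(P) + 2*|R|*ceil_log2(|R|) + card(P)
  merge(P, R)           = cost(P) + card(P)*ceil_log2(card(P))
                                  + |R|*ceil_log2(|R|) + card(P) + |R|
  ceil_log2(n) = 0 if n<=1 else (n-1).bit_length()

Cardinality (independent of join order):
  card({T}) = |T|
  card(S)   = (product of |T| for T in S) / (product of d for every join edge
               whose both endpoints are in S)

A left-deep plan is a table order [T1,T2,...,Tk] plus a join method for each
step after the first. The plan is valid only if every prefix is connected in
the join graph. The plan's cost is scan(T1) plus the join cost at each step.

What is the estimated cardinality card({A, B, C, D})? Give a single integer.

4687500

Tables in S: A(150), B(120), C(250), D(150)
Edges inside S: A-D(d=3), D-C(d=2), C-B(d=24)
numerator = 150 * 120 * 250 * 150 = 675000000
denominator = 3 * 2 * 24 = 144
card(S) = 675000000 / 144 = 4687500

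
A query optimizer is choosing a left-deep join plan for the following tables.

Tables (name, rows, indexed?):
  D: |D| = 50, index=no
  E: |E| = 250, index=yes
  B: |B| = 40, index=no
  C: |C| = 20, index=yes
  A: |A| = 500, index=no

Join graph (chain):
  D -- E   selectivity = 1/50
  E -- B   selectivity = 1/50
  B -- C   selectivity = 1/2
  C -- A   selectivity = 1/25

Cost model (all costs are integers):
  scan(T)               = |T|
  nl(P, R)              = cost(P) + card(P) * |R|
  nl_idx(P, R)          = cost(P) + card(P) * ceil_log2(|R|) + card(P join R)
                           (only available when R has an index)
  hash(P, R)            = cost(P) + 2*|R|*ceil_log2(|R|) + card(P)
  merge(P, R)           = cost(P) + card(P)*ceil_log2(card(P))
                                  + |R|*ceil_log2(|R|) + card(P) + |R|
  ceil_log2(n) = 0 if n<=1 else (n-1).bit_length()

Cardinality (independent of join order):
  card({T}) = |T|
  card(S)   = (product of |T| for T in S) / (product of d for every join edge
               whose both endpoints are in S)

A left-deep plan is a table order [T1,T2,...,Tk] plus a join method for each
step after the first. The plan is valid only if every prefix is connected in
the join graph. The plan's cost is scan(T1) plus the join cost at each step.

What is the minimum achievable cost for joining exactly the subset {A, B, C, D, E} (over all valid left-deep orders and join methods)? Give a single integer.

12760

Selinger DP over subsets of {A,B,C,D,E}:
  {D}: scan cost=50, card=50
  {E}: scan cost=250, card=250
  {B}: scan cost=40, card=40
  {C}: scan cost=20, card=20
  {A}: scan cost=500, card=500
  {DE}: card=250; try (E,nl_idx)→700, (D,hash)→1100, (E,merge)→2650, (D,merge)→2850, (E,hash)→4100, (E,nl)→12550 …(+1); best=700 via (E,nl_idx)
  {BE}: card=200; try (E,nl_idx)→560, (B,hash)→980, (E,merge)→2570, (B,merge)→2780, (E,hash)→4080, (E,nl)→10040 …(+1); best=560 via (E,nl_idx)
  {BC}: card=400; try (C,hash)→280, (B,merge)→420, (C,merge)→440, (B,hash)→520, (C,nl_idx)→640, (B,nl)→820 …(+1); best=280 via (C,hash)
  {AC}: card=400; try (C,hash)→1200, (C,nl_idx)→3400, (A,merge)→5140, (C,merge)→5620, (A,hash)→9040, (A,nl)→10020 …(+1); best=1200 via (C,hash)
  {BDE}: card=200; try (D,hash)→1360, (B,hash)→1430, (D,merge)→2710, (B,merge)→3230, (D,nl)→10560, (B,nl)→10700; best=1360 via (D,hash)
  {BCE}: card=2000; try (C,hash)→960, (C,merge)→2480, (C,nl_idx)→3560, (C,nl)→4560, (E,hash)→4680, (E,nl_idx)→5480 …(+2); best=960 via (C,hash)
  {ABC}: card=8000; try (B,hash)→2080, (B,merge)→5480, (A,merge)→9280, (A,hash)→9680, (B,nl)→17200, (A,nl)→200280; best=2080 via (B,hash)
  {BCDE}: card=2000; try (C,hash)→1760, (C,merge)→3280, (D,hash)→3560, (C,nl_idx)→4360, (C,nl)→5360, (D,merge)→25310 …(+1); best=1760 via (C,hash)
  {ABCE}: card=40000; try (A,hash)→11960, (E,hash)→14080, (A,merge)→29960, (E,nl_idx)→106080, (E,merge)→116330, (A,nl)→1000960 …(+1); best=11960 via (A,hash)
  {ABCDE}: card=40000; try (A,hash)→12760, (A,merge)→30760, (D,hash)→52560, (D,merge)→692310, (A,nl)→1001760, (D,nl)→2011960; best=12760 via (A,hash)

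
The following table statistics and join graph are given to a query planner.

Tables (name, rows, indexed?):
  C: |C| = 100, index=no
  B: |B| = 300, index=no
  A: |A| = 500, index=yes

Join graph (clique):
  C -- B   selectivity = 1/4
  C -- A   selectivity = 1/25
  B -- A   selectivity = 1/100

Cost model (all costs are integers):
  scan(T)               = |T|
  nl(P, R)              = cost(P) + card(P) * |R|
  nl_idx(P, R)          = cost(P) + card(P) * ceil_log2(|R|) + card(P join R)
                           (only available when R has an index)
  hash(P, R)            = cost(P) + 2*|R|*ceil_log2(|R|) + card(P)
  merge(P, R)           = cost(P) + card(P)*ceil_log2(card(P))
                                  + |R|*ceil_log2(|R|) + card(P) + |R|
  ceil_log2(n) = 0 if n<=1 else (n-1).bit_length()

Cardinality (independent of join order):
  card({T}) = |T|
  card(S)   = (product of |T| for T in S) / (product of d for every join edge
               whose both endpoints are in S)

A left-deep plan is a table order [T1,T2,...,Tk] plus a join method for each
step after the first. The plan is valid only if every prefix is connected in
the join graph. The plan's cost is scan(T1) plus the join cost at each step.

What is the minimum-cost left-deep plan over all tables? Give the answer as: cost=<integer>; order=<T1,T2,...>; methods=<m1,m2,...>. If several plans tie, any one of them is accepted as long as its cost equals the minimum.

cost=7400; order=B,A,C; methods=nl_idx,hash

Selinger DP (subsets sized 1..n):
  {C}: scan cost=100, card=100
  {B}: scan cost=300, card=300
  {A}: scan cost=500, card=500
  {BC}: card=7500; try (C,hash)→2000, (B,merge)→3900, (C,merge)→4100, (B,hash)→5600, (B,nl)→30100, (C,nl)→30300; best=2000 via (C,hash)
  {AC}: card=2000; try (C,hash)→2400, (A,nl_idx)→3000, (A,merge)→5900, (C,merge)→6300, (A,hash)→9200, (A,nl)→50100 …(+1); best=2400 via (C,hash)
  {AB}: card=1500; try (A,nl_idx)→4500, (B,hash)→6400, (A,merge)→8300, (B,merge)→8500, (A,hash)→9600, (A,nl)→150300 …(+1); best=4500 via (A,nl_idx)
  {ABC}: card=1500; try (C,hash)→7400, (B,hash)→9800, (A,hash)→18500, (C,merge)→23300, (B,merge)→29400, (A,nl_idx)→71000 …(+4); best=7400 via (C,hash)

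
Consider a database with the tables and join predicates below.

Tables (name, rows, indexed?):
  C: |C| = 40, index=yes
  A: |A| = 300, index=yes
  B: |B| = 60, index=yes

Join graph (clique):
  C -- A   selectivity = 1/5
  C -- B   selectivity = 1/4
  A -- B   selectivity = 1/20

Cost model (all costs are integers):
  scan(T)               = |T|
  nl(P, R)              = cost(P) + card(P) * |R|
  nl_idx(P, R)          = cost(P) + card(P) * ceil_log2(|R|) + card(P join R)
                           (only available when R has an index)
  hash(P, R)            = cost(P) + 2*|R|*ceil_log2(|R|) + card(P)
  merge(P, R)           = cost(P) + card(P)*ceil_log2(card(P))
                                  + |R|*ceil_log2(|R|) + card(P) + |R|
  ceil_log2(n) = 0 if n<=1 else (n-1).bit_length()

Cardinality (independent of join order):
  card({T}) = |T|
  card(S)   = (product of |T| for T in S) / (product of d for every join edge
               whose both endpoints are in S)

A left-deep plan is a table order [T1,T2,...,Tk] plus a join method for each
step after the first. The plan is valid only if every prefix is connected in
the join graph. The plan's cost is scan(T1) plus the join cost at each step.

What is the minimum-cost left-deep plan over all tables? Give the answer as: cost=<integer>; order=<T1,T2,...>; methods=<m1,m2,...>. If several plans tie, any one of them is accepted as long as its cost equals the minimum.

cost=2700; order=A,B,C; methods=hash,hash

Selinger DP (subsets sized 1..n):
  {C}: scan cost=40, card=40
  {A}: scan cost=300, card=300
  {B}: scan cost=60, card=60
  {AC}: card=2400; try (C,hash)→1080, (A,nl_idx)→2800, (A,merge)→3320, (C,merge)→3580, (C,nl_idx)→4500, (A,hash)→5480 …(+2); best=1080 via (C,hash)
  {BC}: card=600; try (C,hash)→600, (B,merge)→740, (C,merge)→760, (B,hash)→800, (B,nl_idx)→880, (C,nl_idx)→1020 …(+2); best=600 via (C,hash)
  {AB}: card=900; try (B,hash)→1320, (A,nl_idx)→1500, (B,nl_idx)→3000, (A,merge)→3480, (B,merge)→3720, (A,hash)→5520 …(+2); best=1320 via (B,hash)
  {ABC}: card=1800; try (C,hash)→2700, (B,hash)→4200, (A,hash)→6600, (A,nl_idx)→7800, (C,nl_idx)→8520, (A,merge)→10200 …(+6); best=2700 via (C,hash)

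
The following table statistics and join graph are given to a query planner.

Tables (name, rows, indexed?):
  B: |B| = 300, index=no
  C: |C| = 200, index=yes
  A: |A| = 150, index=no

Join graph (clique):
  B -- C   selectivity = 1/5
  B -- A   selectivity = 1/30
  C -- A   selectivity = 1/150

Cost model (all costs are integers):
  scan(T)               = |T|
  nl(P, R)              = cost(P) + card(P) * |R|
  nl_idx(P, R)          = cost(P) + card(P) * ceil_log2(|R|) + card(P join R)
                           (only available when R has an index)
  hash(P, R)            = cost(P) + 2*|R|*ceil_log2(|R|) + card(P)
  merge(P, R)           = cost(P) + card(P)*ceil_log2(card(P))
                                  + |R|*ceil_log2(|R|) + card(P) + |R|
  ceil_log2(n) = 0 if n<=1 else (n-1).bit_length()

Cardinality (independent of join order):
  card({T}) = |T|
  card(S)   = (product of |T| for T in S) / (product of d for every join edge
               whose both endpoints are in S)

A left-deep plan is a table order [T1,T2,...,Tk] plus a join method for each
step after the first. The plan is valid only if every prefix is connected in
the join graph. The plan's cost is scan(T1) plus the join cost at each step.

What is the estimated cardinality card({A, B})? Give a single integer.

Tables in S: A(150), B(300)
Edges inside S: B-A(d=30)
numerator = 150 * 300 = 45000
denominator = 30 = 30
card(S) = 45000 / 30 = 1500

1500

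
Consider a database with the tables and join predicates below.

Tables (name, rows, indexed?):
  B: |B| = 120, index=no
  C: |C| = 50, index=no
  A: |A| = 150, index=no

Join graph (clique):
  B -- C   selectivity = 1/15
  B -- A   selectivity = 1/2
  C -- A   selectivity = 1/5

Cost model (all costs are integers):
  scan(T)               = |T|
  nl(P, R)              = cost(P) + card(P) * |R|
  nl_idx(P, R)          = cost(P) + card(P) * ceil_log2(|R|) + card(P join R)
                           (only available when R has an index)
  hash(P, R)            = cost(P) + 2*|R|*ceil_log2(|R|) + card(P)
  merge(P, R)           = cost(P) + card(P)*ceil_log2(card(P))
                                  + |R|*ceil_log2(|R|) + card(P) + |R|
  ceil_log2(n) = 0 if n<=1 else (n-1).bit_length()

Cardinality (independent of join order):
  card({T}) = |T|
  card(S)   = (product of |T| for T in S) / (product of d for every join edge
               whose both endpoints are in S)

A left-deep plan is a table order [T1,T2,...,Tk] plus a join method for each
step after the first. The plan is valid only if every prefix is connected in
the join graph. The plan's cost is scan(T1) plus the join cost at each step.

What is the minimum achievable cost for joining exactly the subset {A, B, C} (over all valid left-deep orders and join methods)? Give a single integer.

3640

Selinger DP over subsets of {A,B,C}:
  {B}: scan cost=120, card=120
  {C}: scan cost=50, card=50
  {A}: scan cost=150, card=150
  {BC}: card=400; try (C,hash)→840, (B,merge)→1360, (C,merge)→1430, (B,hash)→1780, (B,nl)→6050, (C,nl)→6120; best=840 via (C,hash)
  {AB}: card=9000; try (B,hash)→1980, (A,merge)→2430, (B,merge)→2460, (A,hash)→2640, (A,nl)→18120, (B,nl)→18150; best=1980 via (B,hash)
  {AC}: card=1500; try (C,hash)→900, (A,merge)→1750, (C,merge)→1850, (A,hash)→2500, (A,nl)→7550, (C,nl)→7650; best=900 via (C,hash)
  {ABC}: card=6000; try (A,hash)→3640, (B,hash)→4080, (A,merge)→6190, (C,hash)→11580, (B,merge)→19860, (A,nl)→60840 …(+3); best=3640 via (A,hash)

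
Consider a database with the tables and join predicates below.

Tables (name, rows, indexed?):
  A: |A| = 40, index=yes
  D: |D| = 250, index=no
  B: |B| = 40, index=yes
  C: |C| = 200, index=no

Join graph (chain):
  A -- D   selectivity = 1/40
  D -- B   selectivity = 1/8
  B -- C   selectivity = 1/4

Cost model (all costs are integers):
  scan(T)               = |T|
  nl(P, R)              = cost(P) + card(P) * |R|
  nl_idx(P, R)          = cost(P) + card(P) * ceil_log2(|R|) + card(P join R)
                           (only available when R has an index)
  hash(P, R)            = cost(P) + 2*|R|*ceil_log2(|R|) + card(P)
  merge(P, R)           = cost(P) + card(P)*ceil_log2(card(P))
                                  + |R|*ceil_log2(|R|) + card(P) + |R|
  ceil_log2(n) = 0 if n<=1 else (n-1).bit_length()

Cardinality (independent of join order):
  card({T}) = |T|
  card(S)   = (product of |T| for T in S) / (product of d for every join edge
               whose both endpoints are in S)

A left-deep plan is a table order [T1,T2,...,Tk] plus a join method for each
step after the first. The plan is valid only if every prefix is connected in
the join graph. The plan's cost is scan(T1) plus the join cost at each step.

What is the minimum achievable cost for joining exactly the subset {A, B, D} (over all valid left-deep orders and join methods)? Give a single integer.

Selinger DP over subsets of {A,B,D}:
  {A}: scan cost=40, card=40
  {D}: scan cost=250, card=250
  {B}: scan cost=40, card=40
  {AD}: card=250; try (A,hash)→980, (A,nl_idx)→2000, (D,merge)→2570, (A,merge)→2780, (D,hash)→4080, (D,nl)→10040 …(+1); best=980 via (A,hash)
  {BD}: card=1250; try (B,hash)→980, (D,merge)→2570, (B,merge)→2780, (B,nl_idx)→3000, (D,hash)→4080, (D,nl)→10040 …(+1); best=980 via (B,hash)
  {ABD}: card=1250; try (B,hash)→1710, (A,hash)→2710, (B,merge)→3510, (B,nl_idx)→3730, (A,nl_idx)→9730, (B,nl)→10980 …(+2); best=1710 via (B,hash)

1710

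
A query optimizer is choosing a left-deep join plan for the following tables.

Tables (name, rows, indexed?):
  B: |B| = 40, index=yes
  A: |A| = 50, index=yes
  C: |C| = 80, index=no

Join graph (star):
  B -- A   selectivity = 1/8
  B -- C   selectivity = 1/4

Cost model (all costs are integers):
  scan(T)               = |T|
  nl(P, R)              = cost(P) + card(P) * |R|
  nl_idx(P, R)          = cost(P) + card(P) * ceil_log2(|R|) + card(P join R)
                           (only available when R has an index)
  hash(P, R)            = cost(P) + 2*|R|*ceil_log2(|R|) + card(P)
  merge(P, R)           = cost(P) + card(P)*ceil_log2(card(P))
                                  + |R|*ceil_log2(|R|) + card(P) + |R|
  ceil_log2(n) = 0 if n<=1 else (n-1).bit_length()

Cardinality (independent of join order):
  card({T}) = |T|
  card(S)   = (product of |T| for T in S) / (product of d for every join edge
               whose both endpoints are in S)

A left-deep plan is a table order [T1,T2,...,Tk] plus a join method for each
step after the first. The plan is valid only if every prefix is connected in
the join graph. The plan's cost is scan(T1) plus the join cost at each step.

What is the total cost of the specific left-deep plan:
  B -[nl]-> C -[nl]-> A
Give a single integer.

step 1: scan B: cost=40, card=40
step 2: join C via nl
    card(P join C) = 40*80/(4) = 800
    cost = 40 + 40*80 = 3240
step 3: join A via nl
    card(P join A) = 800*50/(8) = 5000
    cost = 3240 + 800*50 = 43240

43240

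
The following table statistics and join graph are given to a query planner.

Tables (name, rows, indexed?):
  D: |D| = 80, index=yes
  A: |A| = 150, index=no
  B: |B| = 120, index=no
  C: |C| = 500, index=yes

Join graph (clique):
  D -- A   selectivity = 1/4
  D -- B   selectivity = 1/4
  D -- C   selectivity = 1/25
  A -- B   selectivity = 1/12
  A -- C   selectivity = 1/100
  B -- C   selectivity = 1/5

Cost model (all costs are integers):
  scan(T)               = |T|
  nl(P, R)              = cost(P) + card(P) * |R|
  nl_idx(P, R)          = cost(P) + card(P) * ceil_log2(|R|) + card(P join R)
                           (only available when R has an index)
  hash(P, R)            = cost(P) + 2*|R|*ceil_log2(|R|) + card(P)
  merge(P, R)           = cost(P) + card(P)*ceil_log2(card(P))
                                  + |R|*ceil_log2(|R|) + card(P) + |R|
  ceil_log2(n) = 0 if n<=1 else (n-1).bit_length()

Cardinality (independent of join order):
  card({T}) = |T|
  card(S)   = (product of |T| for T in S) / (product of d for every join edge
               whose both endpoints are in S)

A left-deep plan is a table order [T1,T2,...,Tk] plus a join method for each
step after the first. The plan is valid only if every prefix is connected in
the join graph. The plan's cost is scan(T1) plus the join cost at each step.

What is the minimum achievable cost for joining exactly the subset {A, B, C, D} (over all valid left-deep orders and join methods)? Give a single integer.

6400

Selinger DP over subsets of {A,B,C,D}:
  {D}: scan cost=80, card=80
  {A}: scan cost=150, card=150
  {B}: scan cost=120, card=120
  {C}: scan cost=500, card=500
  {AD}: card=3000; try (D,hash)→1420, (A,merge)→2070, (D,merge)→2140, (A,hash)→2560, (D,nl_idx)→4200, (A,nl)→12080 …(+1); best=1420 via (D,hash)
  {BD}: card=2400; try (D,hash)→1360, (B,merge)→1680, (D,merge)→1720, (B,hash)→1840, (D,nl_idx)→3360, (B,nl)→9680 …(+1); best=1360 via (D,hash)
  {CD}: card=1600; try (D,hash)→2120, (C,nl_idx)→2400, (D,nl_idx)→5600, (C,merge)→5720, (D,merge)→6140, (C,hash)→9160 …(+2); best=2120 via (D,hash)
  {AB}: card=1500; try (B,hash)→1980, (A,merge)→2430, (B,merge)→2460, (A,hash)→2640, (A,nl)→18120, (B,nl)→18150; best=1980 via (B,hash)
  {AC}: card=750; try (C,nl_idx)→2250, (A,hash)→3400, (C,merge)→6500, (A,merge)→6850, (C,hash)→9300, (C,nl)→75150 …(+1); best=2250 via (C,nl_idx)
  {BC}: card=12000; try (B,hash)→2680, (C,merge)→6080, (B,merge)→6460, (C,hash)→9240, (C,nl_idx)→13200, (C,nl)→60120 …(+1); best=2680 via (B,hash)
  {ABD}: card=7500; try (D,hash)→4600, (B,hash)→6100, (A,hash)→6160, (D,nl_idx)→19980, (D,merge)→20620, (A,merge)→33910 …(+4); best=4600 via (D,hash)
  {ACD}: card=600; try (D,hash)→4120, (A,hash)→6120, (D,nl_idx)→8100, (D,merge)→11140, (C,hash)→13420, (A,merge)→22670 …(+5); best=4120 via (D,hash)
  {BCD}: card=9600; try (B,hash)→5400, (C,hash)→12760, (D,hash)→15800, (B,merge)→22280, (C,nl_idx)→32560, (C,merge)→37560 …(+5); best=5400 via (B,hash)
  {ABC}: card=1500; try (B,hash)→4680, (B,merge)→11460, (C,hash)→12480, (C,nl_idx)→16980, (A,hash)→17080, (C,merge)→24980 …(+4); best=4680 via (B,hash)
  {ABCD}: card=300; try (B,hash)→6400, (D,hash)→7300, (B,merge)→11680, (D,nl_idx)→15480, (A,hash)→17400, (C,hash)→21100 …(+8); best=6400 via (B,hash)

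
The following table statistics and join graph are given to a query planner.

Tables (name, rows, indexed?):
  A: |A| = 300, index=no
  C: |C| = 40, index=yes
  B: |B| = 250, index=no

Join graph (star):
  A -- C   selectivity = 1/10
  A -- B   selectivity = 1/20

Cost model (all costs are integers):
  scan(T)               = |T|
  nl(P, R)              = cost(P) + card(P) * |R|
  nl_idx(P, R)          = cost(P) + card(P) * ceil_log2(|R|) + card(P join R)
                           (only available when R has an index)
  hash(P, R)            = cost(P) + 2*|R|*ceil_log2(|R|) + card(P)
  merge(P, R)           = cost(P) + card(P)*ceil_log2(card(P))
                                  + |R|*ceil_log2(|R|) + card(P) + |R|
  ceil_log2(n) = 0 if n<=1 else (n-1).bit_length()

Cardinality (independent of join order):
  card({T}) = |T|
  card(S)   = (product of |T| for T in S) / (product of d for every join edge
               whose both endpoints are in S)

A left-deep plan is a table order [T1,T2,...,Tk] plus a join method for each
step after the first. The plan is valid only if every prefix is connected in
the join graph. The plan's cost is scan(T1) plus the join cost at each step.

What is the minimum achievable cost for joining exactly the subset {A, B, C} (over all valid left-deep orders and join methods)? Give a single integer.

6280

Selinger DP over subsets of {A,B,C}:
  {A}: scan cost=300, card=300
  {C}: scan cost=40, card=40
  {B}: scan cost=250, card=250
  {AC}: card=1200; try (C,hash)→1080, (C,nl_idx)→3300, (A,merge)→3320, (C,merge)→3580, (A,hash)→5480, (A,nl)→12040 …(+1); best=1080 via (C,hash)
  {AB}: card=3750; try (B,hash)→4600, (A,merge)→5500, (B,merge)→5550, (A,hash)→5900, (A,nl)→75250, (B,nl)→75300; best=4600 via (B,hash)
  {ABC}: card=15000; try (B,hash)→6280, (C,hash)→8830, (B,merge)→17730, (C,nl_idx)→42100, (C,merge)→53630, (C,nl)→154600 …(+1); best=6280 via (B,hash)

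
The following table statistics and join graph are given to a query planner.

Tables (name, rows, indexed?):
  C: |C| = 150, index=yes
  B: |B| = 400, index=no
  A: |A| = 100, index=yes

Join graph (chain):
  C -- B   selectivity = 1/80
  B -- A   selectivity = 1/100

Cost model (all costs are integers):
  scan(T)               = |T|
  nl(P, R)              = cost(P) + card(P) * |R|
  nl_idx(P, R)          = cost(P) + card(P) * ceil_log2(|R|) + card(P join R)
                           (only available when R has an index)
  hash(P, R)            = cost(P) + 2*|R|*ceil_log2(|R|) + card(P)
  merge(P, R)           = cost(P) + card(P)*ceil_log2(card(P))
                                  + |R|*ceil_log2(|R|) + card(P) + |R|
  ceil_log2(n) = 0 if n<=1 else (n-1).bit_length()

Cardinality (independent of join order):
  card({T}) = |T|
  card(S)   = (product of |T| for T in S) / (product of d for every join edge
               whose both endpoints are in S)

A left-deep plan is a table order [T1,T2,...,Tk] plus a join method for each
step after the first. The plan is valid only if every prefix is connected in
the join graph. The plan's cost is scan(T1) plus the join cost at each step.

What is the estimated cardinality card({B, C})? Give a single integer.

750

Tables in S: B(400), C(150)
Edges inside S: C-B(d=80)
numerator = 400 * 150 = 60000
denominator = 80 = 80
card(S) = 60000 / 80 = 750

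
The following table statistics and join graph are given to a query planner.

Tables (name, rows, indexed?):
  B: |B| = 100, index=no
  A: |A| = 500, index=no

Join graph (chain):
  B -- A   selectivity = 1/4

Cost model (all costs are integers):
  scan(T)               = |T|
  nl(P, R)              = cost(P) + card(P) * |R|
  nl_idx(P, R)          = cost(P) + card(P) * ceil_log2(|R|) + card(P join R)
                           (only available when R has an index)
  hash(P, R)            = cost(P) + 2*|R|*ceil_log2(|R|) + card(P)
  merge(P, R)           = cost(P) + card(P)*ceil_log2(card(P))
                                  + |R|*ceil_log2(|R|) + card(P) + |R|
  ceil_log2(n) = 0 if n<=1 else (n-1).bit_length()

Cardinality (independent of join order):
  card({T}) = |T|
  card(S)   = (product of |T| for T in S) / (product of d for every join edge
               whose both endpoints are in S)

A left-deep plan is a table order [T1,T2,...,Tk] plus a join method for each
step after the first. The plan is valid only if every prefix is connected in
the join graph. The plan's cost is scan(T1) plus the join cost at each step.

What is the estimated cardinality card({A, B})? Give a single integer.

Tables in S: A(500), B(100)
Edges inside S: B-A(d=4)
numerator = 500 * 100 = 50000
denominator = 4 = 4
card(S) = 50000 / 4 = 12500

12500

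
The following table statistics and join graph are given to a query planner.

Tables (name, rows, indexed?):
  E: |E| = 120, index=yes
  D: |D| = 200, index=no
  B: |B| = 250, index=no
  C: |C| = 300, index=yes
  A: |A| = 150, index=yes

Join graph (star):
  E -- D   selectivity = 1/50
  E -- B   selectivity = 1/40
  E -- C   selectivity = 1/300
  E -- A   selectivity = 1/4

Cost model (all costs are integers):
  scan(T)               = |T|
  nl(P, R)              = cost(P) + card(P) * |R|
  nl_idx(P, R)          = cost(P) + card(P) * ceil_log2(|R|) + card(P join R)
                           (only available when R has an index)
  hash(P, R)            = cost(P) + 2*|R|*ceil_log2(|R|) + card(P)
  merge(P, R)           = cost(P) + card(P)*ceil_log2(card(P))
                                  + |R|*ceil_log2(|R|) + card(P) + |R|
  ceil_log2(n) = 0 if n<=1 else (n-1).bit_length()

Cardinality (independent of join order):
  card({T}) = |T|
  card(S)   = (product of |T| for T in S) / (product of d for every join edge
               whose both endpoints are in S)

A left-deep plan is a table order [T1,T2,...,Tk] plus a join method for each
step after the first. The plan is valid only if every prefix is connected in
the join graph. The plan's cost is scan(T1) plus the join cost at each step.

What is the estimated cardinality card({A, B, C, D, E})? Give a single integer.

Tables in S: A(150), B(250), C(300), D(200), E(120)
Edges inside S: E-D(d=50), E-B(d=40), E-C(d=300), E-A(d=4)
numerator = 150 * 250 * 300 * 200 * 120 = 270000000000
denominator = 50 * 40 * 300 * 4 = 2400000
card(S) = 270000000000 / 2400000 = 112500

112500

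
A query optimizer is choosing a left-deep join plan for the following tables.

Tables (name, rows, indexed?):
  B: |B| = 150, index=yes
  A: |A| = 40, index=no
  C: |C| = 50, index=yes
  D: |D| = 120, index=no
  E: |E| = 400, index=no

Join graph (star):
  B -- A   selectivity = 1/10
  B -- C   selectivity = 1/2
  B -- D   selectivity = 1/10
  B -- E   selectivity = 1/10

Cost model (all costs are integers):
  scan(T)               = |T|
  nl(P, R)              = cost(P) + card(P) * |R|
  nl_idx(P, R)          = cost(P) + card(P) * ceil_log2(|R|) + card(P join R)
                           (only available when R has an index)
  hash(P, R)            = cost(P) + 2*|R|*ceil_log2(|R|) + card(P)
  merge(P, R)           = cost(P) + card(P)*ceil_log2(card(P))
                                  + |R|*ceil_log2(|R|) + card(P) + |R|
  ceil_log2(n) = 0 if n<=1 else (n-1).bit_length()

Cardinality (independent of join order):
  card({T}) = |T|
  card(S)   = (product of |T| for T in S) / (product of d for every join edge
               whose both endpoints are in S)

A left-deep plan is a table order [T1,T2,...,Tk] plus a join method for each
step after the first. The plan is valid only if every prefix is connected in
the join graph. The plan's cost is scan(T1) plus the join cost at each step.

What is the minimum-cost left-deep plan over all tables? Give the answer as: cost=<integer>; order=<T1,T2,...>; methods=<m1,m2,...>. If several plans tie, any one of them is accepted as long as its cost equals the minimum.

Selinger DP (subsets sized 1..n):
  {B}: scan cost=150, card=150
  {A}: scan cost=40, card=40
  {C}: scan cost=50, card=50
  {D}: scan cost=120, card=120
  {E}: scan cost=400, card=400
  {AB}: card=600; try (A,hash)→780, (B,nl_idx)→960, (B,merge)→1670, (A,merge)→1780, (B,hash)→2480, (B,nl)→6040 …(+1); best=780 via (A,hash)
  {BC}: card=3750; try (C,hash)→900, (B,merge)→1750, (C,merge)→1850, (B,hash)→2500, (B,nl_idx)→4200, (C,nl_idx)→4800 …(+2); best=900 via (C,hash)
  {BD}: card=1800; try (D,hash)→1980, (B,merge)→2430, (D,merge)→2460, (B,hash)→2640, (B,nl_idx)→2880, (B,nl)→18120 …(+1); best=1980 via (D,hash)
  {BE}: card=6000; try (B,hash)→3200, (E,merge)→5500, (B,merge)→5750, (E,hash)→7500, (B,nl_idx)→9600, (E,nl)→60150 …(+1); best=3200 via (B,hash)
  {ABC}: card=15000; try (C,hash)→1980, (A,hash)→5130, (C,merge)→7730, (C,nl_idx)→19380, (C,nl)→30780, (A,merge)→49930 …(+1); best=1980 via (C,hash)
  {ABD}: card=7200; try (D,hash)→3060, (A,hash)→4260, (D,merge)→8340, (A,merge)→23860, (D,nl)→72780, (A,nl)→73980; best=3060 via (D,hash)
  {ABE}: card=24000; try (E,hash)→8580, (A,hash)→9680, (E,merge)→11380, (A,merge)→87480, (E,nl)→240780, (A,nl)→243200; best=8580 via (E,hash)
  {BCD}: card=45000; try (C,hash)→4380, (D,hash)→6330, (C,merge)→23930, (D,merge)→50610, (C,nl_idx)→57780, (C,nl)→91980 …(+1); best=4380 via (C,hash)
  {BCE}: card=150000; try (C,hash)→9800, (E,hash)→11850, (E,merge)→53650, (C,merge)→87550, (C,nl_idx)→189200, (C,nl)→303200 …(+1); best=9800 via (C,hash)
  {BDE}: card=72000; try (D,hash)→10880, (E,hash)→10980, (E,merge)→27580, (D,merge)→88160, (E,nl)→721980, (D,nl)→723200; best=10880 via (D,hash)
  {ABCD}: card=180000; try (C,hash)→10860, (D,hash)→18660, (A,hash)→49860, (C,merge)→104210, (C,nl_idx)→226260, (D,merge)→227940 …(+4); best=10860 via (C,hash)
  {ABCE}: card=600000; try (E,hash)→24180, (C,hash)→33180, (A,hash)→160280, (E,merge)→230980, (C,merge)→392930, (C,nl_idx)→752580 …(+4); best=24180 via (E,hash)
  {ABDE}: card=288000; try (E,hash)→17460, (D,hash)→34260, (A,hash)→83360, (E,merge)→107860, (D,merge)→393540, (A,merge)→1307160 …(+3); best=17460 via (E,hash)
  {BCDE}: card=1800000; try (E,hash)→56580, (C,hash)→83480, (D,hash)→161480, (E,merge)→773380, (C,merge)→1307230, (C,nl_idx)→2242880 …(+4); best=56580 via (E,hash)
  {ABCDE}: card=7200000; try (E,hash)→198060, (C,hash)→306060, (D,hash)→625860, (A,hash)→1857060, (E,merge)→3434860, (C,merge)→5777810 …(+7); best=198060 via (E,hash)

cost=198060; order=B,A,D,C,E; methods=hash,hash,hash,hash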